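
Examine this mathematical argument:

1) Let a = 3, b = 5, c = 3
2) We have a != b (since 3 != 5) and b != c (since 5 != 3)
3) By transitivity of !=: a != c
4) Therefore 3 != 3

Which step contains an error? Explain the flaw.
Step 3: By transitivity of !=: a != c

Step 3 incorrectly applies transitivity to the '!=' relation. Transitivity states: if a R b and b R c, then a R c. However, '!=' is not transitive. Counterexample: 3 != 5 and 5 != 3, but 3 = 3 (both equal 3). Transitivity holds for relations like <, <=, =, but not for !=.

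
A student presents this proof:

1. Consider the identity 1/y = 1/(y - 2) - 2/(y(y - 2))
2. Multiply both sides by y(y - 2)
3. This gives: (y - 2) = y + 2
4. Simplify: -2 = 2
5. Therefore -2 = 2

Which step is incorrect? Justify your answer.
Step 3: This gives: (y - 2) = y + 2

Step 3 makes a sign error when clearing denominators. Multiplying -2/(y(y - 2)) by y(y - 2) gives -2, not +2. The correct result is (y - 2) = y - 2, which is trivially true, not (y - 2) = y + 2. (Step 1 is a valid identity: 1/(y - 2) - 2/(y(y - 2)) = (y - 2)/(y(y - 2)) = 1/y.)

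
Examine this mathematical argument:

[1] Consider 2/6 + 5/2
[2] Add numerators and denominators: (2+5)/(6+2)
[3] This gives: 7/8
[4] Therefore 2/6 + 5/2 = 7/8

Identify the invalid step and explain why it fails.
Step 2: Add numerators and denominators: (2+5)/(6+2)

Step 2 incorrectly adds fractions by separately adding numerators and denominators. This is wrong. The correct method requires a common denominator: 2/6 + 5/2 = (2×2 + 5×6)/(6×2) = 34/12 = 17/6. The method used gives 7/8, which is different.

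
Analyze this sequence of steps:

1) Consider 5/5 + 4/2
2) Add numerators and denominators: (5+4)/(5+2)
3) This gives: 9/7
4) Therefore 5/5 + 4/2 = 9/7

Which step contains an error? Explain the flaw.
Step 2: Add numerators and denominators: (5+4)/(5+2)

Step 2 incorrectly adds fractions by separately adding numerators and denominators. This is wrong. The correct method requires a common denominator: 5/5 + 4/2 = (5×2 + 4×5)/(5×2) = 30/10 = 3. The method used gives 9/7, which is different.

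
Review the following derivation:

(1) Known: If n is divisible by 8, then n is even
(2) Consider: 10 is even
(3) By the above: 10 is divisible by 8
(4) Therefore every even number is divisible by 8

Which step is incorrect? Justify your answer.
Step 3: By the above: 10 is divisible by 8

Step 3 commits the fallacy of affirming the consequent. The known fact 'divisible by 8 → even' does NOT imply 'even → divisible by 8'. That would be the converse, which is false. For example, 10 is even but 10 ÷ 8 = 1.25, which is not an integer.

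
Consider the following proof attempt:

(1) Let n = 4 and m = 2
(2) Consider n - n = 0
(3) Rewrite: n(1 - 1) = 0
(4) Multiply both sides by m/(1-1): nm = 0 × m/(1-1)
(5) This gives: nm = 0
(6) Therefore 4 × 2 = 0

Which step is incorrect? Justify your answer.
Step 4: Multiply both sides by m/(1-1): nm = 0 × m/(1-1)

Step 4 multiplies both sides by m/(1-1). However, 1-1 = 0, so this is multiplication by m/0, which is undefined. We cannot multiply by an undefined expression.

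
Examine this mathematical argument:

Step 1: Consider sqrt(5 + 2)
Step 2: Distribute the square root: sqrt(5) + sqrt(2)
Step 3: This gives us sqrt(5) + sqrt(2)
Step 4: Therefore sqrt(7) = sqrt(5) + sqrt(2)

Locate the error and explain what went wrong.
Step 2: Distribute the square root: sqrt(5) + sqrt(2)

Step 2 incorrectly 'distributes' the square root over addition. The square root function does not distribute: sqrt(a + b) ≠ sqrt(a) + sqrt(b). In fact, sqrt(5 + 2) = sqrt(7) ≈ 2.6458, while sqrt(5) + sqrt(2) ≈ 3.6503.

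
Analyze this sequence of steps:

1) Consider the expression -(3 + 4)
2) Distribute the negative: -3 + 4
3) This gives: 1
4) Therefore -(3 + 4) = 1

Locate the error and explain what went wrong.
Step 2: Distribute the negative: -3 + 4

Step 2 incorrectly distributes the negative sign. The correct distribution is -(3 + 4) = -3 - 4 = -7. The negative must be applied to both terms, not just the first. The error treats -(3 + 4) as -3 + 4, which equals 1 instead of -7.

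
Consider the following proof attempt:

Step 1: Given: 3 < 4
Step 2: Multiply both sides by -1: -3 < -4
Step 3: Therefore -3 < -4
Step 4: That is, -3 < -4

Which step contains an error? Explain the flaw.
Step 2: Multiply both sides by -1: -3 < -4

Step 2 multiplies both sides by -1 but fails to reverse the inequality sign. When multiplying (or dividing) an inequality by a negative number, the direction must be reversed. Since 3 < 4, we should get -3 > -4, i.e., -3 > -4.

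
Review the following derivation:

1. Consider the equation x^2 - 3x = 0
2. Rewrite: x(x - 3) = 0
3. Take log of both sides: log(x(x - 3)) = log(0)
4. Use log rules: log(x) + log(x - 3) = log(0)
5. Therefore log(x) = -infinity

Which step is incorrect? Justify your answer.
Step 3: Take log of both sides: log(x(x - 3)) = log(0)

Step 3 takes the logarithm of both sides, resulting in log(0) on the right side. The logarithm is only defined for positive numbers; log(0) is undefined (approaches negative infinity). This operation is invalid.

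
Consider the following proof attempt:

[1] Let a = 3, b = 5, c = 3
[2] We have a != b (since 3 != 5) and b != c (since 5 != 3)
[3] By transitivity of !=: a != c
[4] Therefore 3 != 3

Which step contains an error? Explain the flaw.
Step 3: By transitivity of !=: a != c

Step 3 incorrectly applies transitivity to the '!=' relation. Transitivity states: if a R b and b R c, then a R c. However, '!=' is not transitive. Counterexample: 3 != 5 and 5 != 3, but 3 = 3 (both equal 3). Transitivity holds for relations like <, <=, =, but not for !=.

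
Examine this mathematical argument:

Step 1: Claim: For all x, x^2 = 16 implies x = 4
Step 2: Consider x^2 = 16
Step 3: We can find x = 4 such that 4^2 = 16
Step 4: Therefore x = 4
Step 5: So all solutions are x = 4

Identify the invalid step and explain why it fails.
Step 4: Therefore x = 4

Step 4 incorrectly concludes that x = 4 is the only solution. The proof shows that x = 4 is A solution (existence), but does not show it is the ONLY solution (uniqueness). In fact, x = -4 is also a solution since (-4)^2 = 16. Finding one solution doesn't prove there are no others.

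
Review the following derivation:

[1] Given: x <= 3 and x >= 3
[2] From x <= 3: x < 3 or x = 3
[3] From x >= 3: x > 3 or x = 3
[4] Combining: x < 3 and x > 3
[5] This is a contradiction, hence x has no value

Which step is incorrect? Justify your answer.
Step 4: Combining: x < 3 and x > 3

Step 4 incorrectly combines the conditions. From x <= 3 and x >= 3, the intersection is x = 3. The error treats the 'or' cases as 'and' requirements. The correct conclusion is that x = 3 is the unique solution, not that no solution exists.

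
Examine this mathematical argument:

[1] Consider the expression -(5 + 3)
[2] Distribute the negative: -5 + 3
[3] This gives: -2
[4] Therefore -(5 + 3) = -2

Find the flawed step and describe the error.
Step 2: Distribute the negative: -5 + 3

Step 2 incorrectly distributes the negative sign. The correct distribution is -(5 + 3) = -5 - 3 = -8. The negative must be applied to both terms, not just the first. The error treats -(5 + 3) as -5 + 3, which equals -2 instead of -8.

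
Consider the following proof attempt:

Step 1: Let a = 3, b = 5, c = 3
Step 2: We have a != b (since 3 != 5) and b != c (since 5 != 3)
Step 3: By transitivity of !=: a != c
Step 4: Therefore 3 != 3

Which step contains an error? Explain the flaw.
Step 3: By transitivity of !=: a != c

Step 3 incorrectly applies transitivity to the '!=' relation. Transitivity states: if a R b and b R c, then a R c. However, '!=' is not transitive. Counterexample: 3 != 5 and 5 != 3, but 3 = 3 (both equal 3). Transitivity holds for relations like <, <=, =, but not for !=.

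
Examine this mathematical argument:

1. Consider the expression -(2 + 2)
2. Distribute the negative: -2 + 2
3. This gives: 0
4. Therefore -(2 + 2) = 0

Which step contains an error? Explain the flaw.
Step 2: Distribute the negative: -2 + 2

Step 2 incorrectly distributes the negative sign. The correct distribution is -(2 + 2) = -2 - 2 = -4. The negative must be applied to both terms, not just the first. The error treats -(2 + 2) as -2 + 2, which equals 0 instead of -4.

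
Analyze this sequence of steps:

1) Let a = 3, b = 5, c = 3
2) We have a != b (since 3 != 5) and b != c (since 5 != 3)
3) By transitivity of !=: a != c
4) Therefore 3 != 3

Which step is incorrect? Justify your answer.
Step 3: By transitivity of !=: a != c

Step 3 incorrectly applies transitivity to the '!=' relation. Transitivity states: if a R b and b R c, then a R c. However, '!=' is not transitive. Counterexample: 3 != 5 and 5 != 3, but 3 = 3 (both equal 3). Transitivity holds for relations like <, <=, =, but not for !=.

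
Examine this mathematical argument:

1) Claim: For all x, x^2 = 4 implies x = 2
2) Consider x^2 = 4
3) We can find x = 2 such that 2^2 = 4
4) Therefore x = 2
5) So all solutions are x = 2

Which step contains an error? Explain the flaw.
Step 4: Therefore x = 2

Step 4 incorrectly concludes that x = 2 is the only solution. The proof shows that x = 2 is A solution (existence), but does not show it is the ONLY solution (uniqueness). In fact, x = -2 is also a solution since (-2)^2 = 4. Finding one solution doesn't prove there are no others.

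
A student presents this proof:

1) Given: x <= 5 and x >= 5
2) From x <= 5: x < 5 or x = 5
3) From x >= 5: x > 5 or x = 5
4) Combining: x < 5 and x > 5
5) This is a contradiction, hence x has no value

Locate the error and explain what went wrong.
Step 4: Combining: x < 5 and x > 5

Step 4 incorrectly combines the conditions. From x <= 5 and x >= 5, the intersection is x = 5. The error treats the 'or' cases as 'and' requirements. The correct conclusion is that x = 5 is the unique solution, not that no solution exists.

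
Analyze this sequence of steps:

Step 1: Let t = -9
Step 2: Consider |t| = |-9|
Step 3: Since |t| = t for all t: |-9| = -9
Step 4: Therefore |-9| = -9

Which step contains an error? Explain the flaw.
Step 3: Since |t| = t for all t: |-9| = -9

Step 3 incorrectly states that |t| = t for all t. The correct definition is |t| = t when t >= 0, and |t| = -t when t < 0. Since -9 < 0, we have |-9| = -(-9) = 9, not -9.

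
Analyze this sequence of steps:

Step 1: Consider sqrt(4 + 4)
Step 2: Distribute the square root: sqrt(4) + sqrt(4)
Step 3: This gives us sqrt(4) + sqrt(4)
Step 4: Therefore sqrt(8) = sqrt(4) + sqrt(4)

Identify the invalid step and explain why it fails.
Step 2: Distribute the square root: sqrt(4) + sqrt(4)

Step 2 incorrectly 'distributes' the square root over addition. The square root function does not distribute: sqrt(a + b) ≠ sqrt(a) + sqrt(b). In fact, sqrt(4 + 4) = sqrt(8) ≈ 2.8284, while sqrt(4) + sqrt(4) ≈ 4.0000.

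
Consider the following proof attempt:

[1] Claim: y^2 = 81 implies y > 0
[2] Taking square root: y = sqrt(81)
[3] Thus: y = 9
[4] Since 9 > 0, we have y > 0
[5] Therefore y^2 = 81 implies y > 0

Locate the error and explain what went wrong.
Step 2: Taking square root: y = sqrt(81)

Step 2 takes the square root and assumes the positive root only. The equation y^2 = 81 actually has two solutions: y = 9 and y = -9. The proof silently assumes y > 0 without justification, then uses this assumption to conclude y > 0, which is circular. The counterexample y = -9 shows the claim is false.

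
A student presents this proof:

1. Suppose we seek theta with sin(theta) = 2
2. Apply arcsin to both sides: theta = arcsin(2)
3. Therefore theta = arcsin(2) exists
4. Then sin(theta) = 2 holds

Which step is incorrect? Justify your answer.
Step 2: Apply arcsin to both sides: theta = arcsin(2)

Step 2 applies arcsin to 2. However, arcsin(x) is only defined for x in [-1, 1] because sin(theta) can only produce values in that range. Since |2| > 1, arcsin(2) is undefined. There is no angle whose sine equals 2.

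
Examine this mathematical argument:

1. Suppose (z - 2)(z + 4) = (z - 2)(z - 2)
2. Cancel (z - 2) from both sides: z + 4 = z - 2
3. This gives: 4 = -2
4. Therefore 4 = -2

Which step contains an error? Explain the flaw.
Step 2: Cancel (z - 2) from both sides: z + 4 = z - 2

Step 2 cancels (z - 2) from both sides. This is only valid if (z - 2) ≠ 0, i.e., z ≠ 2. When z = 2, both sides equal zero regardless of the other factors. The correct approach requires considering z = 2 as a separate case.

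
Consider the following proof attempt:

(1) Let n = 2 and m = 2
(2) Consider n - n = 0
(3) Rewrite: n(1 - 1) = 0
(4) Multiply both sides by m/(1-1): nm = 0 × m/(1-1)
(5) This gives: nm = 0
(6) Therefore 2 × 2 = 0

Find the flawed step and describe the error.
Step 4: Multiply both sides by m/(1-1): nm = 0 × m/(1-1)

Step 4 multiplies both sides by m/(1-1). However, 1-1 = 0, so this is multiplication by m/0, which is undefined. We cannot multiply by an undefined expression.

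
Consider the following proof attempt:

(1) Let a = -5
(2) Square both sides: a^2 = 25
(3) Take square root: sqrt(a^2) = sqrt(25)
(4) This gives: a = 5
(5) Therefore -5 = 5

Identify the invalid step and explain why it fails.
Step 4: This gives: a = 5

Step 4 incorrectly states that sqrt(a^2) = a. The correct identity is sqrt(a^2) = |a|. Since a = -5 < 0, we have sqrt(a^2) = |-5| = 5, not a = -5.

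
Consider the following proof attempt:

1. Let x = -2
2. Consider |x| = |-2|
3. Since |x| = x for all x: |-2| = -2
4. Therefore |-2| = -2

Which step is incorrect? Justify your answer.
Step 3: Since |x| = x for all x: |-2| = -2

Step 3 incorrectly states that |x| = x for all x. The correct definition is |x| = x when x >= 0, and |x| = -x when x < 0. Since -2 < 0, we have |-2| = -(-2) = 2, not -2.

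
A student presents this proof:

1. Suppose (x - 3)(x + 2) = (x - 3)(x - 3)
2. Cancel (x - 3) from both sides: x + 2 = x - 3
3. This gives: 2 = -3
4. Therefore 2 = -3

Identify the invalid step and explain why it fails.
Step 2: Cancel (x - 3) from both sides: x + 2 = x - 3

Step 2 cancels (x - 3) from both sides. This is only valid if (x - 3) ≠ 0, i.e., x ≠ 3. When x = 3, both sides equal zero regardless of the other factors. The correct approach requires considering x = 3 as a separate case.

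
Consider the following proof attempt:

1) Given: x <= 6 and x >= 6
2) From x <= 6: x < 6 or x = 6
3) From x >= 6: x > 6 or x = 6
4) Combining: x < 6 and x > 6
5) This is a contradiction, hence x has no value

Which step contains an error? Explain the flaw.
Step 4: Combining: x < 6 and x > 6

Step 4 incorrectly combines the conditions. From x <= 6 and x >= 6, the intersection is x = 6. The error treats the 'or' cases as 'and' requirements. The correct conclusion is that x = 6 is the unique solution, not that no solution exists.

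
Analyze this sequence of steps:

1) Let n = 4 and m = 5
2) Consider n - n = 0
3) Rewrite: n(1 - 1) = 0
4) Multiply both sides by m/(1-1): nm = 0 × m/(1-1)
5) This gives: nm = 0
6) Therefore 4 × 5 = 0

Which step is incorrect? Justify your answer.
Step 4: Multiply both sides by m/(1-1): nm = 0 × m/(1-1)

Step 4 multiplies both sides by m/(1-1). However, 1-1 = 0, so this is multiplication by m/0, which is undefined. We cannot multiply by an undefined expression.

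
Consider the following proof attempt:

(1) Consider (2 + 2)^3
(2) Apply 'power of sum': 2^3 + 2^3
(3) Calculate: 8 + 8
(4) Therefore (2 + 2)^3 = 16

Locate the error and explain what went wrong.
Step 2: Apply 'power of sum': 2^3 + 2^3

Step 2 incorrectly applies a non-existent rule '(a+b)^n = a^n + b^n'. This is false in general. The correct expansion uses the binomial theorem. The actual value is (2 + 2)^3 = 4^3 = 64, not 16.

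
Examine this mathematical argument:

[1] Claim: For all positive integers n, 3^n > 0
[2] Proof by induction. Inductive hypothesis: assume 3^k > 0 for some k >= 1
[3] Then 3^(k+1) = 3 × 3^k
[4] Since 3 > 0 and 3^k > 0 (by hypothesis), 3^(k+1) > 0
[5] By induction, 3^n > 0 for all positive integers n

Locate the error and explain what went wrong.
Step 5: By induction, 3^n > 0 for all positive integers n

Step 5 concludes the proof by induction, but no base case was ever established. A valid induction proof requires: (1) a base case proving 3^1 > 0, and (2) an inductive step showing IF 3^k > 0 THEN 3^(k+1) > 0. Steps 2-4 correctly establish the inductive step, but without the base case the conclusion in step 5 does not follow.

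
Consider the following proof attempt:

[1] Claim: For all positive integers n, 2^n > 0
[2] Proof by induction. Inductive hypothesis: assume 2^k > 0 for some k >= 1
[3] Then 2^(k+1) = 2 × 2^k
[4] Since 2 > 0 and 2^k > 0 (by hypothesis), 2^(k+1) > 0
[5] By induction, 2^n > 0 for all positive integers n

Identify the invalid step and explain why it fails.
Step 5: By induction, 2^n > 0 for all positive integers n

Step 5 concludes the proof by induction, but no base case was ever established. A valid induction proof requires: (1) a base case proving 2^1 > 0, and (2) an inductive step showing IF 2^k > 0 THEN 2^(k+1) > 0. Steps 2-4 correctly establish the inductive step, but without the base case the conclusion in step 5 does not follow.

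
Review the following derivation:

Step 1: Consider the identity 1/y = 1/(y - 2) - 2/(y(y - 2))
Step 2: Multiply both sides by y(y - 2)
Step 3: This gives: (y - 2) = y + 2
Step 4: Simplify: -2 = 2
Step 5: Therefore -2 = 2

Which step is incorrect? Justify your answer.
Step 3: This gives: (y - 2) = y + 2

Step 3 makes a sign error when clearing denominators. Multiplying -2/(y(y - 2)) by y(y - 2) gives -2, not +2. The correct result is (y - 2) = y - 2, which is trivially true, not (y - 2) = y + 2. (Step 1 is a valid identity: 1/(y - 2) - 2/(y(y - 2)) = (y - 2)/(y(y - 2)) = 1/y.)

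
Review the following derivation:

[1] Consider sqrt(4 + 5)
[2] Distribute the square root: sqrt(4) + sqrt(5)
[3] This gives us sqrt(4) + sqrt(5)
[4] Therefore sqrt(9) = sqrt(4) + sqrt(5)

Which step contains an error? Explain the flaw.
Step 2: Distribute the square root: sqrt(4) + sqrt(5)

Step 2 incorrectly 'distributes' the square root over addition. The square root function does not distribute: sqrt(a + b) ≠ sqrt(a) + sqrt(b). In fact, sqrt(4 + 5) = sqrt(9) ≈ 3.0000, while sqrt(4) + sqrt(5) ≈ 4.2361.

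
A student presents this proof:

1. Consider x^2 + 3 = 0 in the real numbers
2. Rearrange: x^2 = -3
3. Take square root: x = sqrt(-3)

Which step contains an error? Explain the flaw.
Step 3: Take square root: x = sqrt(-3)

Step 3 takes the square root of -3, which is negative. In the real number system, the square root of a negative number is undefined. The equation x^2 + 3 = 0 has no real solutions. Square roots of negative numbers only exist in the complex numbers.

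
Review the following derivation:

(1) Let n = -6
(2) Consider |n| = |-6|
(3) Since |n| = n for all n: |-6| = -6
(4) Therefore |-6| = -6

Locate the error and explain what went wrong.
Step 3: Since |n| = n for all n: |-6| = -6

Step 3 incorrectly states that |n| = n for all n. The correct definition is |n| = n when n >= 0, and |n| = -n when n < 0. Since -6 < 0, we have |-6| = -(-6) = 6, not -6.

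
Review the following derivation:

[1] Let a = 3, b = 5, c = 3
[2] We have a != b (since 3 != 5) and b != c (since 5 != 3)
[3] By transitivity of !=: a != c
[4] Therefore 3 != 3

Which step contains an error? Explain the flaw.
Step 3: By transitivity of !=: a != c

Step 3 incorrectly applies transitivity to the '!=' relation. Transitivity states: if a R b and b R c, then a R c. However, '!=' is not transitive. Counterexample: 3 != 5 and 5 != 3, but 3 = 3 (both equal 3). Transitivity holds for relations like <, <=, =, but not for !=.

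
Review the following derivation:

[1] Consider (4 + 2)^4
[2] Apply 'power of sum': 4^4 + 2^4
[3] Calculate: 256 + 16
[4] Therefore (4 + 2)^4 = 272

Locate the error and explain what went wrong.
Step 2: Apply 'power of sum': 4^4 + 2^4

Step 2 incorrectly applies a non-existent rule '(a+b)^n = a^n + b^n'. This is false in general. The correct expansion uses the binomial theorem. The actual value is (4 + 2)^4 = 6^4 = 1296, not 272.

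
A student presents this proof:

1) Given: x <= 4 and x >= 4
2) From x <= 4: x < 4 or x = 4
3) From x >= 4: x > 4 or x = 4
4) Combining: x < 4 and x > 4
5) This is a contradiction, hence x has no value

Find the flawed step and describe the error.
Step 4: Combining: x < 4 and x > 4

Step 4 incorrectly combines the conditions. From x <= 4 and x >= 4, the intersection is x = 4. The error treats the 'or' cases as 'and' requirements. The correct conclusion is that x = 4 is the unique solution, not that no solution exists.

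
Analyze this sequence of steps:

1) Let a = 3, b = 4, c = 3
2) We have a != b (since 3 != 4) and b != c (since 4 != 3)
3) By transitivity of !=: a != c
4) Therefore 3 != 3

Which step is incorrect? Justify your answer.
Step 3: By transitivity of !=: a != c

Step 3 incorrectly applies transitivity to the '!=' relation. Transitivity states: if a R b and b R c, then a R c. However, '!=' is not transitive. Counterexample: 3 != 4 and 4 != 3, but 3 = 3 (both equal 3). Transitivity holds for relations like <, <=, =, but not for !=.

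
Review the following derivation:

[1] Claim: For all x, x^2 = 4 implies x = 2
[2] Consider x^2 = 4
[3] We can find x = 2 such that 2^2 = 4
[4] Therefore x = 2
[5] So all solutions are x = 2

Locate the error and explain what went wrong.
Step 4: Therefore x = 2

Step 4 incorrectly concludes that x = 2 is the only solution. The proof shows that x = 2 is A solution (existence), but does not show it is the ONLY solution (uniqueness). In fact, x = -2 is also a solution since (-2)^2 = 4. Finding one solution doesn't prove there are no others.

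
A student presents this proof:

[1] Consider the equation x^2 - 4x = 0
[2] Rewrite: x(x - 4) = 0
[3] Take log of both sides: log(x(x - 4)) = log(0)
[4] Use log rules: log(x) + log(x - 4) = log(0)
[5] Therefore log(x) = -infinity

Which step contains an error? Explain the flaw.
Step 3: Take log of both sides: log(x(x - 4)) = log(0)

Step 3 takes the logarithm of both sides, resulting in log(0) on the right side. The logarithm is only defined for positive numbers; log(0) is undefined (approaches negative infinity). This operation is invalid.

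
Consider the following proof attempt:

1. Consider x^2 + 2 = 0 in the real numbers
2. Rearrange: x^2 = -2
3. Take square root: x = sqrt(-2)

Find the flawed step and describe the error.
Step 3: Take square root: x = sqrt(-2)

Step 3 takes the square root of -2, which is negative. In the real number system, the square root of a negative number is undefined. The equation x^2 + 2 = 0 has no real solutions. Square roots of negative numbers only exist in the complex numbers.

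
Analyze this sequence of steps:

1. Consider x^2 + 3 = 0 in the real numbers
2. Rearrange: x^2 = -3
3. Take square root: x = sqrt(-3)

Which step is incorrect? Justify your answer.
Step 3: Take square root: x = sqrt(-3)

Step 3 takes the square root of -3, which is negative. In the real number system, the square root of a negative number is undefined. The equation x^2 + 3 = 0 has no real solutions. Square roots of negative numbers only exist in the complex numbers.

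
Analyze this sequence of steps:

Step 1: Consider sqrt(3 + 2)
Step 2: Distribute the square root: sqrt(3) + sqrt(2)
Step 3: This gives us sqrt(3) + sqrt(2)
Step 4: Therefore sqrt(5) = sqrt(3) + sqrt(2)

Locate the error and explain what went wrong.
Step 2: Distribute the square root: sqrt(3) + sqrt(2)

Step 2 incorrectly 'distributes' the square root over addition. The square root function does not distribute: sqrt(a + b) ≠ sqrt(a) + sqrt(b). In fact, sqrt(3 + 2) = sqrt(5) ≈ 2.2361, while sqrt(3) + sqrt(2) ≈ 3.1463.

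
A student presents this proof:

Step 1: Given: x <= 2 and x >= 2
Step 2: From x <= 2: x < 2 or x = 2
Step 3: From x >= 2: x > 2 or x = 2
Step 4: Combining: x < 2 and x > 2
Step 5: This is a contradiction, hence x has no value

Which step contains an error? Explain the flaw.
Step 4: Combining: x < 2 and x > 2

Step 4 incorrectly combines the conditions. From x <= 2 and x >= 2, the intersection is x = 2. The error treats the 'or' cases as 'and' requirements. The correct conclusion is that x = 2 is the unique solution, not that no solution exists.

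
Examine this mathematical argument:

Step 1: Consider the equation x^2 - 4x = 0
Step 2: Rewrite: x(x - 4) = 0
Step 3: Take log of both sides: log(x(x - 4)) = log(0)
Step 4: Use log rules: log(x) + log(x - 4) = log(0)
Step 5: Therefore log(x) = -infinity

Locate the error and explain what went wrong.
Step 3: Take log of both sides: log(x(x - 4)) = log(0)

Step 3 takes the logarithm of both sides, resulting in log(0) on the right side. The logarithm is only defined for positive numbers; log(0) is undefined (approaches negative infinity). This operation is invalid.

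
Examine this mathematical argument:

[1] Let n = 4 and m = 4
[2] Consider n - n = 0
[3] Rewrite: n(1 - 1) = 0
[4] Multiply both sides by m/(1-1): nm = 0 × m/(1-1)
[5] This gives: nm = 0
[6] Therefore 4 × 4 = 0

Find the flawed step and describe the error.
Step 4: Multiply both sides by m/(1-1): nm = 0 × m/(1-1)

Step 4 multiplies both sides by m/(1-1). However, 1-1 = 0, so this is multiplication by m/0, which is undefined. We cannot multiply by an undefined expression.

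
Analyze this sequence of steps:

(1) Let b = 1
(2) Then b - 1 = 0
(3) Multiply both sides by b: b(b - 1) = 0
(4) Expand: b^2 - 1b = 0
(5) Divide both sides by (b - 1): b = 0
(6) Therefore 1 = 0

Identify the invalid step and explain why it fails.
Step 5: Divide both sides by (b - 1): b = 0

Step 5 divides both sides by (b - 1). However, since b = 1, we have (b - 1) = 0. Division by zero is undefined, making this step invalid.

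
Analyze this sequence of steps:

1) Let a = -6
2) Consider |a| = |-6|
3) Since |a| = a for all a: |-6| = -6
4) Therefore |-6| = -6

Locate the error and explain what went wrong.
Step 3: Since |a| = a for all a: |-6| = -6

Step 3 incorrectly states that |a| = a for all a. The correct definition is |a| = a when a >= 0, and |a| = -a when a < 0. Since -6 < 0, we have |-6| = -(-6) = 6, not -6.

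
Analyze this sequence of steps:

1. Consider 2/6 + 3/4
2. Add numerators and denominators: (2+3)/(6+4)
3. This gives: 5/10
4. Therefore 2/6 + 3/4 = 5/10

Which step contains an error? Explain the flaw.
Step 2: Add numerators and denominators: (2+3)/(6+4)

Step 2 incorrectly adds fractions by separately adding numerators and denominators. This is wrong. The correct method requires a common denominator: 2/6 + 3/4 = (2×4 + 3×6)/(6×4) = 26/24 = 13/12. The method used gives 5/10, which is different.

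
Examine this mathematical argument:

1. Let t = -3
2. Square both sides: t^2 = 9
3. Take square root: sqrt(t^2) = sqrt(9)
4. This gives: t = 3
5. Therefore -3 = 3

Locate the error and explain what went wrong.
Step 4: This gives: t = 3

Step 4 incorrectly states that sqrt(t^2) = t. The correct identity is sqrt(t^2) = |t|. Since t = -3 < 0, we have sqrt(t^2) = |-3| = 3, not t = -3.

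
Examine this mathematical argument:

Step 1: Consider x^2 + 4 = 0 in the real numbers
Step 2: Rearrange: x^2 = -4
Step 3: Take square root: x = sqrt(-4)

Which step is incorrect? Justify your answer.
Step 3: Take square root: x = sqrt(-4)

Step 3 takes the square root of -4, which is negative. In the real number system, the square root of a negative number is undefined. The equation x^2 + 4 = 0 has no real solutions. Square roots of negative numbers only exist in the complex numbers.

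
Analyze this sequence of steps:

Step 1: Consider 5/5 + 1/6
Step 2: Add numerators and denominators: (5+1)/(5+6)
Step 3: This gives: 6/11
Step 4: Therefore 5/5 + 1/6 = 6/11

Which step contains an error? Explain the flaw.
Step 2: Add numerators and denominators: (5+1)/(5+6)

Step 2 incorrectly adds fractions by separately adding numerators and denominators. This is wrong. The correct method requires a common denominator: 5/5 + 1/6 = (5×6 + 1×5)/(5×6) = 35/30 = 7/6. The method used gives 6/11, which is different.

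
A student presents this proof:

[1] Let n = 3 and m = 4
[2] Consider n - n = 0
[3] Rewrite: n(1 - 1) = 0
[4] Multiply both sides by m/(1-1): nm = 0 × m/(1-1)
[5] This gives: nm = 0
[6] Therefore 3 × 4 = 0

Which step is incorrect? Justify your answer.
Step 4: Multiply both sides by m/(1-1): nm = 0 × m/(1-1)

Step 4 multiplies both sides by m/(1-1). However, 1-1 = 0, so this is multiplication by m/0, which is undefined. We cannot multiply by an undefined expression.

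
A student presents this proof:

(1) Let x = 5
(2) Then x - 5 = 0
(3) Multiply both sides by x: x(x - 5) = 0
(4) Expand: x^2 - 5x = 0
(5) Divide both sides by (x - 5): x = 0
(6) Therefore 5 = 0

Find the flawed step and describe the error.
Step 5: Divide both sides by (x - 5): x = 0

Step 5 divides both sides by (x - 5). However, since x = 5, we have (x - 5) = 0. Division by zero is undefined, making this step invalid.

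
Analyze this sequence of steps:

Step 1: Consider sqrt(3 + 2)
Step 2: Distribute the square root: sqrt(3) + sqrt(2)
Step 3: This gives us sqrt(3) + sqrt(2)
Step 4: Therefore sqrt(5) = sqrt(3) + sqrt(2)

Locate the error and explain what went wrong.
Step 2: Distribute the square root: sqrt(3) + sqrt(2)

Step 2 incorrectly 'distributes' the square root over addition. The square root function does not distribute: sqrt(a + b) ≠ sqrt(a) + sqrt(b). In fact, sqrt(3 + 2) = sqrt(5) ≈ 2.2361, while sqrt(3) + sqrt(2) ≈ 3.1463.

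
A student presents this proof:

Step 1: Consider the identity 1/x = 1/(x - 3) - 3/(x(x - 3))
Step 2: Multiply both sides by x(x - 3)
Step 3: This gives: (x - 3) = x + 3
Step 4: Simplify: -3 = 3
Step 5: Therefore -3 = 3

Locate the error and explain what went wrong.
Step 3: This gives: (x - 3) = x + 3

Step 3 makes a sign error when clearing denominators. Multiplying -3/(x(x - 3)) by x(x - 3) gives -3, not +3. The correct result is (x - 3) = x - 3, which is trivially true, not (x - 3) = x + 3. (Step 1 is a valid identity: 1/(x - 3) - 3/(x(x - 3)) = (x - 3)/(x(x - 3)) = 1/x.)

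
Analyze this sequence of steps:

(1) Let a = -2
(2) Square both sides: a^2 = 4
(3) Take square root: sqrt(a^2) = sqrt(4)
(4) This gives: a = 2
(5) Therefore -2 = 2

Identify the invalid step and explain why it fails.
Step 4: This gives: a = 2

Step 4 incorrectly states that sqrt(a^2) = a. The correct identity is sqrt(a^2) = |a|. Since a = -2 < 0, we have sqrt(a^2) = |-2| = 2, not a = -2.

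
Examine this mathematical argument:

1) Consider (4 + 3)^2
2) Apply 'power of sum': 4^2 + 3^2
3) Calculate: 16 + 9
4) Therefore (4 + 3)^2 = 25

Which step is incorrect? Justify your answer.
Step 2: Apply 'power of sum': 4^2 + 3^2

Step 2 incorrectly applies a non-existent rule '(a+b)^n = a^n + b^n'. This is false in general. The correct expansion uses the binomial theorem. The actual value is (4 + 3)^2 = 7^2 = 49, not 25.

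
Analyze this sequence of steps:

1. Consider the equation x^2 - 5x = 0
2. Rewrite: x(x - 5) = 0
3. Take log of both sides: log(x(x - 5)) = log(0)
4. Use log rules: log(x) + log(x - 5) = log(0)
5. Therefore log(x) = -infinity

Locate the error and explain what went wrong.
Step 3: Take log of both sides: log(x(x - 5)) = log(0)

Step 3 takes the logarithm of both sides, resulting in log(0) on the right side. The logarithm is only defined for positive numbers; log(0) is undefined (approaches negative infinity). This operation is invalid.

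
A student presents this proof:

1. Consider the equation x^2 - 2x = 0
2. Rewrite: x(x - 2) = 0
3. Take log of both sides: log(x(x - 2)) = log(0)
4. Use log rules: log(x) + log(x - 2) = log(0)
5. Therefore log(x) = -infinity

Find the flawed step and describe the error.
Step 3: Take log of both sides: log(x(x - 2)) = log(0)

Step 3 takes the logarithm of both sides, resulting in log(0) on the right side. The logarithm is only defined for positive numbers; log(0) is undefined (approaches negative infinity). This operation is invalid.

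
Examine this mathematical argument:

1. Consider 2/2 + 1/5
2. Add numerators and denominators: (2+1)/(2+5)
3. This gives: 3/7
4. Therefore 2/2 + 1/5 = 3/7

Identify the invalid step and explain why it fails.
Step 2: Add numerators and denominators: (2+1)/(2+5)

Step 2 incorrectly adds fractions by separately adding numerators and denominators. This is wrong. The correct method requires a common denominator: 2/2 + 1/5 = (2×5 + 1×2)/(2×5) = 12/10 = 6/5. The method used gives 3/7, which is different.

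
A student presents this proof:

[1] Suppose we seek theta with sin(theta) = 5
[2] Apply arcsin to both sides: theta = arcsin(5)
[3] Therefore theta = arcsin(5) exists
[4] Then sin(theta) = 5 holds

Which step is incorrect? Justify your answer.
Step 2: Apply arcsin to both sides: theta = arcsin(5)

Step 2 applies arcsin to 5. However, arcsin(x) is only defined for x in [-1, 1] because sin(theta) can only produce values in that range. Since |5| > 1, arcsin(5) is undefined. There is no angle whose sine equals 5.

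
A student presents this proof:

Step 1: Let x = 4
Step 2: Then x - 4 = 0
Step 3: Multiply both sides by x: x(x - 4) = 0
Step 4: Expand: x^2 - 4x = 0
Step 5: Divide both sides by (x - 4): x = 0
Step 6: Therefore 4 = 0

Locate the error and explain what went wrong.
Step 5: Divide both sides by (x - 4): x = 0

Step 5 divides both sides by (x - 4). However, since x = 4, we have (x - 4) = 0. Division by zero is undefined, making this step invalid.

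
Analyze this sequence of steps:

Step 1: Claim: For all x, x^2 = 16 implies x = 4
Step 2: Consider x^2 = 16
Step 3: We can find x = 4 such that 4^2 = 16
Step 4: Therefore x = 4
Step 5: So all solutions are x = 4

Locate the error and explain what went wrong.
Step 4: Therefore x = 4

Step 4 incorrectly concludes that x = 4 is the only solution. The proof shows that x = 4 is A solution (existence), but does not show it is the ONLY solution (uniqueness). In fact, x = -4 is also a solution since (-4)^2 = 16. Finding one solution doesn't prove there are no others.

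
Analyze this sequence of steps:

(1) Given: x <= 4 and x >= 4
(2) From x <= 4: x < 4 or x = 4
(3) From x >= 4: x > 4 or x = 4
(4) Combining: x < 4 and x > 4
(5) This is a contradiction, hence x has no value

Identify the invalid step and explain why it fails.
Step 4: Combining: x < 4 and x > 4

Step 4 incorrectly combines the conditions. From x <= 4 and x >= 4, the intersection is x = 4. The error treats the 'or' cases as 'and' requirements. The correct conclusion is that x = 4 is the unique solution, not that no solution exists.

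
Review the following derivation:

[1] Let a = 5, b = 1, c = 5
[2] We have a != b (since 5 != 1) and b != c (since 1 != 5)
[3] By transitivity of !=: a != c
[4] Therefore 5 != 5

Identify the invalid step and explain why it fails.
Step 3: By transitivity of !=: a != c

Step 3 incorrectly applies transitivity to the '!=' relation. Transitivity states: if a R b and b R c, then a R c. However, '!=' is not transitive. Counterexample: 5 != 1 and 1 != 5, but 5 = 5 (both equal 5). Transitivity holds for relations like <, <=, =, but not for !=.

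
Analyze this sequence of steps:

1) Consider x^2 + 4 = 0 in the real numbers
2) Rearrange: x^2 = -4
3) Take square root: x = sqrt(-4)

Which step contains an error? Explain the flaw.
Step 3: Take square root: x = sqrt(-4)

Step 3 takes the square root of -4, which is negative. In the real number system, the square root of a negative number is undefined. The equation x^2 + 4 = 0 has no real solutions. Square roots of negative numbers only exist in the complex numbers.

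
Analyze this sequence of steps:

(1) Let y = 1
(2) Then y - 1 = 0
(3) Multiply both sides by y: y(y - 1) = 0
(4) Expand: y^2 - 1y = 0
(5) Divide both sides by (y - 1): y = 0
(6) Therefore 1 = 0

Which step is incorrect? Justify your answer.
Step 5: Divide both sides by (y - 1): y = 0

Step 5 divides both sides by (y - 1). However, since y = 1, we have (y - 1) = 0. Division by zero is undefined, making this step invalid.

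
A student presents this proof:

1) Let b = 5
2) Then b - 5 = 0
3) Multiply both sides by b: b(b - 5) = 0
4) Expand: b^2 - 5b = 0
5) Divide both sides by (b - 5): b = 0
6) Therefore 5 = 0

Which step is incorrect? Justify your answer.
Step 5: Divide both sides by (b - 5): b = 0

Step 5 divides both sides by (b - 5). However, since b = 5, we have (b - 5) = 0. Division by zero is undefined, making this step invalid.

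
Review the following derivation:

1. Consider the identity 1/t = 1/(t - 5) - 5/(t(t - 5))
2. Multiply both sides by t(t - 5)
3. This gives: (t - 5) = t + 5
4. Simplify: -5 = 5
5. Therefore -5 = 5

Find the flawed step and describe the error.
Step 3: This gives: (t - 5) = t + 5

Step 3 makes a sign error when clearing denominators. Multiplying -5/(t(t - 5)) by t(t - 5) gives -5, not +5. The correct result is (t - 5) = t - 5, which is trivially true, not (t - 5) = t + 5. (Step 1 is a valid identity: 1/(t - 5) - 5/(t(t - 5)) = (t - 5)/(t(t - 5)) = 1/t.)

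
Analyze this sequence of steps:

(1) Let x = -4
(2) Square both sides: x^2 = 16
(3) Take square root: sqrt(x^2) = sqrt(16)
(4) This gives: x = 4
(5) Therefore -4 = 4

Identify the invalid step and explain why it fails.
Step 4: This gives: x = 4

Step 4 incorrectly states that sqrt(x^2) = x. The correct identity is sqrt(x^2) = |x|. Since x = -4 < 0, we have sqrt(x^2) = |-4| = 4, not x = -4.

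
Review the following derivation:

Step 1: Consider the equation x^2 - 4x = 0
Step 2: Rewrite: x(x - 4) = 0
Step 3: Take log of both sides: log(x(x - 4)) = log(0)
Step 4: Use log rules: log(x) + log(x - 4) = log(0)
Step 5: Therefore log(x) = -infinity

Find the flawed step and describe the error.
Step 3: Take log of both sides: log(x(x - 4)) = log(0)

Step 3 takes the logarithm of both sides, resulting in log(0) on the right side. The logarithm is only defined for positive numbers; log(0) is undefined (approaches negative infinity). This operation is invalid.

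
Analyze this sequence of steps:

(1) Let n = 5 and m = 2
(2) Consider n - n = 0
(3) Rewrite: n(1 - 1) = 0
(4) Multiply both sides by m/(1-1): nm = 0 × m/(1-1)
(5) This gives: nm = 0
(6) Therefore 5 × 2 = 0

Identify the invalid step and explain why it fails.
Step 4: Multiply both sides by m/(1-1): nm = 0 × m/(1-1)

Step 4 multiplies both sides by m/(1-1). However, 1-1 = 0, so this is multiplication by m/0, which is undefined. We cannot multiply by an undefined expression.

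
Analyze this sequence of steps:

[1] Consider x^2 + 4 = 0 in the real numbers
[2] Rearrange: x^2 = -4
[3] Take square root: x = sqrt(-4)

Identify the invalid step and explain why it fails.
Step 3: Take square root: x = sqrt(-4)

Step 3 takes the square root of -4, which is negative. In the real number system, the square root of a negative number is undefined. The equation x^2 + 4 = 0 has no real solutions. Square roots of negative numbers only exist in the complex numbers.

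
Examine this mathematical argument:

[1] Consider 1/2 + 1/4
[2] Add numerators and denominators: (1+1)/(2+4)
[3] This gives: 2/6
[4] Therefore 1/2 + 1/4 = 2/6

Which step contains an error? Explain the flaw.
Step 2: Add numerators and denominators: (1+1)/(2+4)

Step 2 incorrectly adds fractions by separately adding numerators and denominators. This is wrong. The correct method requires a common denominator: 1/2 + 1/4 = (1×4 + 1×2)/(2×4) = 6/8 = 3/4. The method used gives 2/6, which is different.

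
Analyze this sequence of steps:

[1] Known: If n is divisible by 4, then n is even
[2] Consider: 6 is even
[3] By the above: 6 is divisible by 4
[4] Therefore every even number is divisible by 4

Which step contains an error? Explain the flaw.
Step 3: By the above: 6 is divisible by 4

Step 3 commits the fallacy of affirming the consequent. The known fact 'divisible by 4 → even' does NOT imply 'even → divisible by 4'. That would be the converse, which is false. For example, 6 is even but 6 ÷ 4 = 1.50, which is not an integer.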